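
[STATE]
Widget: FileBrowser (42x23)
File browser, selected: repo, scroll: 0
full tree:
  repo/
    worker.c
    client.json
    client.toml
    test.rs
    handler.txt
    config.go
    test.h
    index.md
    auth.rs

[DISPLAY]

> [-] repo/                               
    worker.c                              
    client.json                           
    client.toml                           
    test.rs                               
    handler.txt                           
    config.go                             
    test.h                                
    index.md                              
    auth.rs                               
                                          
                                          
                                          
                                          
                                          
                                          
                                          
                                          
                                          
                                          
                                          
                                          
                                          


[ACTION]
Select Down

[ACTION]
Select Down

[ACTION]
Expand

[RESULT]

  [-] repo/                               
    worker.c                              
  > client.json                           
    client.toml                           
    test.rs                               
    handler.txt                           
    config.go                             
    test.h                                
    index.md                              
    auth.rs                               
                                          
                                          
                                          
                                          
                                          
                                          
                                          
                                          
                                          
                                          
                                          
                                          
                                          


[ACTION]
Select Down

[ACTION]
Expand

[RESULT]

  [-] repo/                               
    worker.c                              
    client.json                           
  > client.toml                           
    test.rs                               
    handler.txt                           
    config.go                             
    test.h                                
    index.md                              
    auth.rs                               
                                          
                                          
                                          
                                          
                                          
                                          
                                          
                                          
                                          
                                          
                                          
                                          
                                          


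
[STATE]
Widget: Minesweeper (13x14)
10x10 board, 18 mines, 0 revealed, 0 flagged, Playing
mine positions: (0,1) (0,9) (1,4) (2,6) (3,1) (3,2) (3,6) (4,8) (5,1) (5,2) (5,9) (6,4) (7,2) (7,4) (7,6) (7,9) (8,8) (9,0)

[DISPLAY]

■■■■■■■■■■   
■■■■■■■■■■   
■■■■■■■■■■   
■■■■■■■■■■   
■■■■■■■■■■   
■■■■■■■■■■   
■■■■■■■■■■   
■■■■■■■■■■   
■■■■■■■■■■   
■■■■■■■■■■   
             
             
             
             


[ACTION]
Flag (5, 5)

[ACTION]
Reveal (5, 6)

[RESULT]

■■■■■■■■■■   
■■■■■■■■■■   
■■■■■■■■■■   
■■■■■■■■■■   
■■■■■112■■   
■■■■■1 1■■   
■■■■■311■■   
■■■■■■■■■■   
■■■■■■■■■■   
■■■■■■■■■■   
             
             
             
             


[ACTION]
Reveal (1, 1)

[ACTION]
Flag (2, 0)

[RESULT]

■■■■■■■■■■   
■1■■■■■■■■   
⚑■■■■■■■■■   
■■■■■■■■■■   
■■■■■112■■   
■■■■■1 1■■   
■■■■■311■■   
■■■■■■■■■■   
■■■■■■■■■■   
■■■■■■■■■■   
             
             
             
             


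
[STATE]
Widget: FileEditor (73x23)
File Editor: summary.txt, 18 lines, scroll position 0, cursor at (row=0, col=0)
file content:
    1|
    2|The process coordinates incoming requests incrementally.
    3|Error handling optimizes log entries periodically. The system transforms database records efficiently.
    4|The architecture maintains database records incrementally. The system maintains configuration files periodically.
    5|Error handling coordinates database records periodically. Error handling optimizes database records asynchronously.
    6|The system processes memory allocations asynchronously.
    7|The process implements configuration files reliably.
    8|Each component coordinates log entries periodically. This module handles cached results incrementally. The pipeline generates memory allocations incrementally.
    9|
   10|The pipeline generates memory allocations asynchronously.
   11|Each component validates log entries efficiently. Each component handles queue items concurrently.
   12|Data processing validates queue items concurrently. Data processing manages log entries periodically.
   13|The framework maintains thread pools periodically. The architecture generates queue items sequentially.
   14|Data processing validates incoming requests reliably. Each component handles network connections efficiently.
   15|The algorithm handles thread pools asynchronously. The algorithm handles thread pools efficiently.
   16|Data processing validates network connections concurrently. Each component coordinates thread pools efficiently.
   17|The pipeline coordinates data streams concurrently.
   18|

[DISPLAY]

█                                                                       ▲
The process coordinates incoming requests incrementally.                █
Error handling optimizes log entries periodically. The system transforms░
The architecture maintains database records incrementally. The system ma░
Error handling coordinates database records periodically. Error handling░
The system processes memory allocations asynchronously.                 ░
The process implements configuration files reliably.                    ░
Each component coordinates log entries periodically. This module handles░
                                                                        ░
The pipeline generates memory allocations asynchronously.               ░
Each component validates log entries efficiently. Each component handles░
Data processing validates queue items concurrently. Data processing mana░
The framework maintains thread pools periodically. The architecture gene░
Data processing validates incoming requests reliably. Each component han░
The algorithm handles thread pools asynchronously. The algorithm handles░
Data processing validates network connections concurrently. Each compone░
The pipeline coordinates data streams concurrently.                     ░
                                                                        ░
                                                                        ░
                                                                        ░
                                                                        ░
                                                                        ░
                                                                        ▼


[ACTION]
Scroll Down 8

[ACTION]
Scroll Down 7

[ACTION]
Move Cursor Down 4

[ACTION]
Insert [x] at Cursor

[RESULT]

                                                                        ▲
The process coordinates incoming requests incrementally.                █
Error handling optimizes log entries periodically. The system transforms░
The architecture maintains database records incrementally. The system ma░
x█rror handling coordinates database records periodically. Error handlin░
The system processes memory allocations asynchronously.                 ░
The process implements configuration files reliably.                    ░
Each component coordinates log entries periodically. This module handles░
                                                                        ░
The pipeline generates memory allocations asynchronously.               ░
Each component validates log entries efficiently. Each component handles░
Data processing validates queue items concurrently. Data processing mana░
The framework maintains thread pools periodically. The architecture gene░
Data processing validates incoming requests reliably. Each component han░
The algorithm handles thread pools asynchronously. The algorithm handles░
Data processing validates network connections concurrently. Each compone░
The pipeline coordinates data streams concurrently.                     ░
                                                                        ░
                                                                        ░
                                                                        ░
                                                                        ░
                                                                        ░
                                                                        ▼


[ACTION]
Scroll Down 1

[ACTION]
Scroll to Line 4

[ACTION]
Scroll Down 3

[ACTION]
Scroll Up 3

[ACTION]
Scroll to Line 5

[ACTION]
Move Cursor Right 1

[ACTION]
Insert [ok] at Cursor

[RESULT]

                                                                        ▲
The process coordinates incoming requests incrementally.                █
Error handling optimizes log entries periodically. The system transforms░
The architecture maintains database records incrementally. The system ma░
xEok█ror handling coordinates database records periodically. Error handl░
The system processes memory allocations asynchronously.                 ░
The process implements configuration files reliably.                    ░
Each component coordinates log entries periodically. This module handles░
                                                                        ░
The pipeline generates memory allocations asynchronously.               ░
Each component validates log entries efficiently. Each component handles░
Data processing validates queue items concurrently. Data processing mana░
The framework maintains thread pools periodically. The architecture gene░
Data processing validates incoming requests reliably. Each component han░
The algorithm handles thread pools asynchronously. The algorithm handles░
Data processing validates network connections concurrently. Each compone░
The pipeline coordinates data streams concurrently.                     ░
                                                                        ░
                                                                        ░
                                                                        ░
                                                                        ░
                                                                        ░
                                                                        ▼


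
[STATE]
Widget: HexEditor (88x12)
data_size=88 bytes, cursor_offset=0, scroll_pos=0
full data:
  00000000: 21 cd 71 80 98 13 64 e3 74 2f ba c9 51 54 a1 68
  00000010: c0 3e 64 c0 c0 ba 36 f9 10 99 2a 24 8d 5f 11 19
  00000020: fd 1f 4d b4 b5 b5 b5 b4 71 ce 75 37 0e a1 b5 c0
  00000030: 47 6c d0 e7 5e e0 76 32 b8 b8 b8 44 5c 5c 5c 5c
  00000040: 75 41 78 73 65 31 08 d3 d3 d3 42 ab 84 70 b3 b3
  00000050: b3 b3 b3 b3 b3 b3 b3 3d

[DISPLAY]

00000000  21 cd 71 80 98 13 64 e3  74 2f ba c9 51 54 a1 68  |!.q...d.t/..QT.h|          
00000010  c0 3e 64 c0 c0 ba 36 f9  10 99 2a 24 8d 5f 11 19  |.>d...6...*$._..|          
00000020  fd 1f 4d b4 b5 b5 b5 b4  71 ce 75 37 0e a1 b5 c0  |..M.....q.u7....|          
00000030  47 6c d0 e7 5e e0 76 32  b8 b8 b8 44 5c 5c 5c 5c  |Gl..^.v2...D\\\\|          
00000040  75 41 78 73 65 31 08 d3  d3 d3 42 ab 84 70 b3 b3  |uAxse1....B..p..|          
00000050  b3 b3 b3 b3 b3 b3 b3 3d                           |.......=        |          
                                                                                        
                                                                                        
                                                                                        
                                                                                        
                                                                                        
                                                                                        


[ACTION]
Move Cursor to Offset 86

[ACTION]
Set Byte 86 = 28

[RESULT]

00000000  21 cd 71 80 98 13 64 e3  74 2f ba c9 51 54 a1 68  |!.q...d.t/..QT.h|          
00000010  c0 3e 64 c0 c0 ba 36 f9  10 99 2a 24 8d 5f 11 19  |.>d...6...*$._..|          
00000020  fd 1f 4d b4 b5 b5 b5 b4  71 ce 75 37 0e a1 b5 c0  |..M.....q.u7....|          
00000030  47 6c d0 e7 5e e0 76 32  b8 b8 b8 44 5c 5c 5c 5c  |Gl..^.v2...D\\\\|          
00000040  75 41 78 73 65 31 08 d3  d3 d3 42 ab 84 70 b3 b3  |uAxse1....B..p..|          
00000050  b3 b3 b3 b3 b3 b3 28 3d                           |......(=        |          
                                                                                        
                                                                                        
                                                                                        
                                                                                        
                                                                                        
                                                                                        


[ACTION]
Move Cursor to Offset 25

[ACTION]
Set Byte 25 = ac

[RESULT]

00000000  21 cd 71 80 98 13 64 e3  74 2f ba c9 51 54 a1 68  |!.q...d.t/..QT.h|          
00000010  c0 3e 64 c0 c0 ba 36 f9  10 AC 2a 24 8d 5f 11 19  |.>d...6...*$._..|          
00000020  fd 1f 4d b4 b5 b5 b5 b4  71 ce 75 37 0e a1 b5 c0  |..M.....q.u7....|          
00000030  47 6c d0 e7 5e e0 76 32  b8 b8 b8 44 5c 5c 5c 5c  |Gl..^.v2...D\\\\|          
00000040  75 41 78 73 65 31 08 d3  d3 d3 42 ab 84 70 b3 b3  |uAxse1....B..p..|          
00000050  b3 b3 b3 b3 b3 b3 28 3d                           |......(=        |          
                                                                                        
                                                                                        
                                                                                        
                                                                                        
                                                                                        
                                                                                        


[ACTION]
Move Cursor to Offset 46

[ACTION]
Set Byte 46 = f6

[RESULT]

00000000  21 cd 71 80 98 13 64 e3  74 2f ba c9 51 54 a1 68  |!.q...d.t/..QT.h|          
00000010  c0 3e 64 c0 c0 ba 36 f9  10 ac 2a 24 8d 5f 11 19  |.>d...6...*$._..|          
00000020  fd 1f 4d b4 b5 b5 b5 b4  71 ce 75 37 0e a1 F6 c0  |..M.....q.u7....|          
00000030  47 6c d0 e7 5e e0 76 32  b8 b8 b8 44 5c 5c 5c 5c  |Gl..^.v2...D\\\\|          
00000040  75 41 78 73 65 31 08 d3  d3 d3 42 ab 84 70 b3 b3  |uAxse1....B..p..|          
00000050  b3 b3 b3 b3 b3 b3 28 3d                           |......(=        |          
                                                                                        
                                                                                        
                                                                                        
                                                                                        
                                                                                        
                                                                                        


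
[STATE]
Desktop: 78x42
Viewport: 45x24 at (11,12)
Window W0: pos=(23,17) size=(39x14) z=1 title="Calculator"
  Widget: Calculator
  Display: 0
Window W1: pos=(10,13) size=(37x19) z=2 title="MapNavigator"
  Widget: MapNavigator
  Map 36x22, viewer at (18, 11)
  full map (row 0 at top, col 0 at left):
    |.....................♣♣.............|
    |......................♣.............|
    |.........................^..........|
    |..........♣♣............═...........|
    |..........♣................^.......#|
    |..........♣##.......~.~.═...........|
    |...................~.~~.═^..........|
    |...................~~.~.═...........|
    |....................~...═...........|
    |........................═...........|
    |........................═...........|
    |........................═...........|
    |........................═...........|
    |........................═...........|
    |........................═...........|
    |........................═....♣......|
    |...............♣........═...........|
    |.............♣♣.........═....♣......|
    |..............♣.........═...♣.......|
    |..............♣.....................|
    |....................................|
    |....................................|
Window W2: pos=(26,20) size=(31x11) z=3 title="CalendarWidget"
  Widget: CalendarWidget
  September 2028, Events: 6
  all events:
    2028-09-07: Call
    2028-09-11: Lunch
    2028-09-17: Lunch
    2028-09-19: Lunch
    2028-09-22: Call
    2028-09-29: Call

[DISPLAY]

                                             
━━━━━━━━━━━━━━━━━━━━━━━━━━━━━━━━━━━┓         
 MapNavigator                      ┃         
───────────────────────────────────┨         
.........♣................^.......#┃         
.........♣##.......~.~.═...........┃━━━━━━━━━
..................~.~~.═^..........┃         
..................~~.~.═...........┃─────────
...............┏━━━━━━━━━━━━━━━━━━━━━━━━━━━━━
...............┃ CalendarWidget              
...............┠─────────────────────────────
...............┃        September 2028       
...............┃Mo Tu We Th Fr Sa Su         
...............┃             1  2  3         
...............┃ 4  5  6  7*  8  9 10        
...............┃11* 12 13 14 15 16 17*       
..............♣┃18 19* 20 21 22* 23 24       
............♣♣.┃25 26 27 28 29* 30           
.............♣.┗━━━━━━━━━━━━━━━━━━━━━━━━━━━━━
━━━━━━━━━━━━━━━━━━━━━━━━━━━━━━━━━━━┛         
                                             
                                             
                                             
                                             


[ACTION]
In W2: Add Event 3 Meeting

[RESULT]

                                             
━━━━━━━━━━━━━━━━━━━━━━━━━━━━━━━━━━━┓         
 MapNavigator                      ┃         
───────────────────────────────────┨         
.........♣................^.......#┃         
.........♣##.......~.~.═...........┃━━━━━━━━━
..................~.~~.═^..........┃         
..................~~.~.═...........┃─────────
...............┏━━━━━━━━━━━━━━━━━━━━━━━━━━━━━
...............┃ CalendarWidget              
...............┠─────────────────────────────
...............┃        September 2028       
...............┃Mo Tu We Th Fr Sa Su         
...............┃             1  2  3*        
...............┃ 4  5  6  7*  8  9 10        
...............┃11* 12 13 14 15 16 17*       
..............♣┃18 19* 20 21 22* 23 24       
............♣♣.┃25 26 27 28 29* 30           
.............♣.┗━━━━━━━━━━━━━━━━━━━━━━━━━━━━━
━━━━━━━━━━━━━━━━━━━━━━━━━━━━━━━━━━━┛         
                                             
                                             
                                             
                                             


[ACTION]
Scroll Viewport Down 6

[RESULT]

..................~.~~.═^..........┃         
..................~~.~.═...........┃─────────
...............┏━━━━━━━━━━━━━━━━━━━━━━━━━━━━━
...............┃ CalendarWidget              
...............┠─────────────────────────────
...............┃        September 2028       
...............┃Mo Tu We Th Fr Sa Su         
...............┃             1  2  3*        
...............┃ 4  5  6  7*  8  9 10        
...............┃11* 12 13 14 15 16 17*       
..............♣┃18 19* 20 21 22* 23 24       
............♣♣.┃25 26 27 28 29* 30           
.............♣.┗━━━━━━━━━━━━━━━━━━━━━━━━━━━━━
━━━━━━━━━━━━━━━━━━━━━━━━━━━━━━━━━━━┛         
                                             
                                             
                                             
                                             
                                             
                                             
                                             
                                             
                                             
                                             


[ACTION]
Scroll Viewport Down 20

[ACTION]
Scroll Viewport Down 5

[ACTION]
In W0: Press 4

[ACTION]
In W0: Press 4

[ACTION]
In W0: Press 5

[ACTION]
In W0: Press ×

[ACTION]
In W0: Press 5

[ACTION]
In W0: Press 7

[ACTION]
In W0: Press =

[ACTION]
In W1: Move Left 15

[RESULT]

              ...................~.┃         
              ...................~~┃─────────
              .┏━━━━━━━━━━━━━━━━━━━━━━━━━━━━━
              .┃ CalendarWidget              
              .┠─────────────────────────────
              .┃        September 2028       
              .┃Mo Tu We Th Fr Sa Su         
              .┃             1  2  3*        
              .┃ 4  5  6  7*  8  9 10        
              .┃11* 12 13 14 15 16 17*       
              .┃18 19* 20 21 22* 23 24       
              .┃25 26 27 28 29* 30           
              .┗━━━━━━━━━━━━━━━━━━━━━━━━━━━━━
━━━━━━━━━━━━━━━━━━━━━━━━━━━━━━━━━━━┛         
                                             
                                             
                                             
                                             
                                             
                                             
                                             
                                             
                                             
                                             


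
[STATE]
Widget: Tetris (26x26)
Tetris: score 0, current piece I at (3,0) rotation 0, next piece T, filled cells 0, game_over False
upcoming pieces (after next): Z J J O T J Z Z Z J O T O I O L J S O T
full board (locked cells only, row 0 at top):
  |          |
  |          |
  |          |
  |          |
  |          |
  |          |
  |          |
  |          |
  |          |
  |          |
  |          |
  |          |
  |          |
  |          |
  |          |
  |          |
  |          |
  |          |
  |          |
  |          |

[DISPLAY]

   ████   │Next:          
          │ ▒             
          │▒▒▒            
          │               
          │               
          │               
          │Score:         
          │0              
          │               
          │               
          │               
          │               
          │               
          │               
          │               
          │               
          │               
          │               
          │               
          │               
          │               
          │               
          │               
          │               
          │               
          │               


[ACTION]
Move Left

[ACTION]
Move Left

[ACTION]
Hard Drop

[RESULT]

    ▒     │Next:          
   ▒▒▒    │▓▓             
          │ ▓▓            
          │               
          │               
          │               
          │Score:         
          │0              
          │               
          │               
          │               
          │               
          │               
          │               
          │               
          │               
          │               
          │               
          │               
 ████     │               
          │               
          │               
          │               
          │               
          │               
          │               


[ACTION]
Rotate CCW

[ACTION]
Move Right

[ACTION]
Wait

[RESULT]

          │Next:          
     ▒    │▓▓             
    ▒▒    │ ▓▓            
     ▒    │               
          │               
          │               
          │Score:         
          │0              
          │               
          │               
          │               
          │               
          │               
          │               
          │               
          │               
          │               
          │               
          │               
 ████     │               
          │               
          │               
          │               
          │               
          │               
          │               


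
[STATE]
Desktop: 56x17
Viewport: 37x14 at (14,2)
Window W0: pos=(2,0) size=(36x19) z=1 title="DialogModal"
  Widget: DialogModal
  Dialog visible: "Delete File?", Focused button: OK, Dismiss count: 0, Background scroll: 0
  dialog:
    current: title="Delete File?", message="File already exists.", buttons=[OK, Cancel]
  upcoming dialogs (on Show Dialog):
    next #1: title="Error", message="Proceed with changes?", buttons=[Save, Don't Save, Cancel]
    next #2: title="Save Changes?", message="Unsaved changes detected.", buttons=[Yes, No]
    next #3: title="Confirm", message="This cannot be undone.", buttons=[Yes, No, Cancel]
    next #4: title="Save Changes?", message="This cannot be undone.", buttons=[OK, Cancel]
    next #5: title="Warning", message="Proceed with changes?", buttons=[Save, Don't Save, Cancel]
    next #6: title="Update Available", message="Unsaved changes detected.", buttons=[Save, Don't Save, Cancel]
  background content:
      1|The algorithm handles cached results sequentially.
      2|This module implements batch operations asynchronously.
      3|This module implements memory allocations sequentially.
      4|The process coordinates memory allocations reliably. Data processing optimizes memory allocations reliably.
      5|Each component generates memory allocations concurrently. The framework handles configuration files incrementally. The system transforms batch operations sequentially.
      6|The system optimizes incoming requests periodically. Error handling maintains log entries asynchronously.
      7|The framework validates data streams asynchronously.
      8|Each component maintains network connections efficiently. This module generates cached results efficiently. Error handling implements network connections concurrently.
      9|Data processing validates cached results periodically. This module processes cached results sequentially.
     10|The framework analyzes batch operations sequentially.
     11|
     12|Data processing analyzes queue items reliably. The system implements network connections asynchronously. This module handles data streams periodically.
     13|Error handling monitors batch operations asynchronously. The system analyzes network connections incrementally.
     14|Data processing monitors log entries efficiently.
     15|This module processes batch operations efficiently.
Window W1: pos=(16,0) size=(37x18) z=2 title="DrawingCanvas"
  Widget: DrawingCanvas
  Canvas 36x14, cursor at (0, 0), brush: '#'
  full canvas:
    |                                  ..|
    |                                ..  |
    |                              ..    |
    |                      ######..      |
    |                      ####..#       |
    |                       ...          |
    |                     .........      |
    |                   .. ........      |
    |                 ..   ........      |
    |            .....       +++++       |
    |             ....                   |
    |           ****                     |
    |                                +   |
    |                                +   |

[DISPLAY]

──┠──────────────────────────────────
hm┃+                                 
 i┃                                ..
 i┃                              ..  
 c┃                      ######..    
en┃                      ####..#     
──┃                       ...        
De┃                     .........    
 a┃                   .. ........    
OK┃                 ..   ........    
──┃            .....       +++++     
  ┃             ....                 
si┃           ****                   
in┃                                + 


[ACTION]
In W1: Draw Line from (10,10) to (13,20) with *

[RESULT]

──┠──────────────────────────────────
hm┃+                                 
 i┃                                ..
 i┃                              ..  
 c┃                      ######..    
en┃                      ####..#     
──┃                       ...        
De┃                     .........    
 a┃                   .. ........    
OK┃                 ..   ........    
──┃            .....       +++++     
  ┃          ** ....                 
si┃           *****                  
in┃                ***             + 


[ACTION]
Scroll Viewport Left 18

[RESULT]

  ┠─────────────┠────────────────────
  ┃The algorithm┃+                   
  ┃This module i┃                    
  ┃This module i┃                    
  ┃The process c┃                    
  ┃Each componen┃                    
  ┃The s┌───────┃                    
  ┃The f│     De┃                    
  ┃Each │ File a┃                   .
  ┃Data │    [OK┃                 .. 
  ┃The f└───────┃            .....   
  ┃             ┃          ** ....   
  ┃Data processi┃           *****    
  ┃Error handlin┃                *** 


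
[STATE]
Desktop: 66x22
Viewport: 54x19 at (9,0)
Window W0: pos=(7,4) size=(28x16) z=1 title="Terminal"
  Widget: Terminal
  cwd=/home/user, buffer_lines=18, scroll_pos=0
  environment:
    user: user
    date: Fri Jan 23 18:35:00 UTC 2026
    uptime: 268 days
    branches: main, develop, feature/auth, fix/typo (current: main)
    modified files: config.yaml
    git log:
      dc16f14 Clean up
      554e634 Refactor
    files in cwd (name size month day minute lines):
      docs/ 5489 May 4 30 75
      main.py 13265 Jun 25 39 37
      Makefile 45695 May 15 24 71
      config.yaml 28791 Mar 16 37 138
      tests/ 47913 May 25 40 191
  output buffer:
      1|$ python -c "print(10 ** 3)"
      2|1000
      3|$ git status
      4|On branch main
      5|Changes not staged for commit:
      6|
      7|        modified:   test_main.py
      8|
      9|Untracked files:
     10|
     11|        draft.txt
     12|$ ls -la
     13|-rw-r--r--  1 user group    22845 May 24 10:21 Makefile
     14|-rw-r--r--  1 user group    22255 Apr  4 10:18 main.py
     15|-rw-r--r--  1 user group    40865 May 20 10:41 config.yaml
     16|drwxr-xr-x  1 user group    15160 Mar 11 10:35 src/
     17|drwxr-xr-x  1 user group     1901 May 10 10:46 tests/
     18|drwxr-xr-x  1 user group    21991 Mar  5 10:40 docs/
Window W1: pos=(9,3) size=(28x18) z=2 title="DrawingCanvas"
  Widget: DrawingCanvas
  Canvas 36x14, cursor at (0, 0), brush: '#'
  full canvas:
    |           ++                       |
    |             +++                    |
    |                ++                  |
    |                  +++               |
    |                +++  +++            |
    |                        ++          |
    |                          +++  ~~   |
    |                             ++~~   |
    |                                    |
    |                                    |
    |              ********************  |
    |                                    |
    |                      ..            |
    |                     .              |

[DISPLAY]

                                                      
                                                      
                                                      
┏━━━━━━━━━━━━━━━━━━━━━━━━━━┓                          
┃ DrawingCanvas            ┃                          
┠──────────────────────────┨                          
┃+          ++             ┃                          
┃             +++          ┃                          
┃                ++        ┃                          
┃                  +++     ┃                          
┃                +++  +++  ┃                          
┃                        ++┃                          
┃                          ┃                          
┃                          ┃                          
┃                          ┃                          
┃                          ┃                          
┃              ************┃                          
┃                          ┃                          
┃                      ..  ┃                          


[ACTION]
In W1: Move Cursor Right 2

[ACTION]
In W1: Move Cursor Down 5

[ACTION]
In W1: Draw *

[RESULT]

                                                      
                                                      
                                                      
┏━━━━━━━━━━━━━━━━━━━━━━━━━━┓                          
┃ DrawingCanvas            ┃                          
┠──────────────────────────┨                          
┃           ++             ┃                          
┃             +++          ┃                          
┃                ++        ┃                          
┃                  +++     ┃                          
┃                +++  +++  ┃                          
┃  *                     ++┃                          
┃                          ┃                          
┃                          ┃                          
┃                          ┃                          
┃                          ┃                          
┃              ************┃                          
┃                          ┃                          
┃                      ..  ┃                          


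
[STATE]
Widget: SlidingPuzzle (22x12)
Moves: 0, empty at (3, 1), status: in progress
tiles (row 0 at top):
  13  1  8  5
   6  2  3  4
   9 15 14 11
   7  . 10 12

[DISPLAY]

┌────┬────┬────┬────┐ 
│ 13 │  1 │  8 │  5 │ 
├────┼────┼────┼────┤ 
│  6 │  2 │  3 │  4 │ 
├────┼────┼────┼────┤ 
│  9 │ 15 │ 14 │ 11 │ 
├────┼────┼────┼────┤ 
│  7 │    │ 10 │ 12 │ 
└────┴────┴────┴────┘ 
Moves: 0              
                      
                      


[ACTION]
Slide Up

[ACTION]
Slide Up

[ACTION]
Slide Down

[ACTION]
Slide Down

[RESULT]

┌────┬────┬────┬────┐ 
│ 13 │  1 │  8 │  5 │ 
├────┼────┼────┼────┤ 
│  6 │    │  3 │  4 │ 
├────┼────┼────┼────┤ 
│  9 │  2 │ 14 │ 11 │ 
├────┼────┼────┼────┤ 
│  7 │ 15 │ 10 │ 12 │ 
└────┴────┴────┴────┘ 
Moves: 2              
                      
                      


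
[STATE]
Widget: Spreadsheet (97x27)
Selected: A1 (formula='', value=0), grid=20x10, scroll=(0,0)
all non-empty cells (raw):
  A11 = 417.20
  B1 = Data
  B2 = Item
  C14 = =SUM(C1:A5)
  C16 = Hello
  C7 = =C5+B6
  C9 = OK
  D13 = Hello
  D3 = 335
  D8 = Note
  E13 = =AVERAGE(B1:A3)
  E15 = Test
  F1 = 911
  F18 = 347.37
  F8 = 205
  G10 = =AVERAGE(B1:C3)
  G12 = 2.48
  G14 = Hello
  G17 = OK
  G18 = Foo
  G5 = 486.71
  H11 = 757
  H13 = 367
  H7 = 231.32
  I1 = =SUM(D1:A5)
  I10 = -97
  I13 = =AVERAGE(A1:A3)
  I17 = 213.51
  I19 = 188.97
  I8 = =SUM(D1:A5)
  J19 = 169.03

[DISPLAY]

A1:                                                                                              
       A       B       C       D       E       F       G       H       I       J                 
-------------------------------------------------------------------------------------------------
  1      [0]Data           0       0       0     911       0       0     335       0             
  2        0Item           0       0       0       0       0       0       0       0             
  3        0       0       0     335       0       0       0       0       0       0             
  4        0       0       0       0       0       0       0       0       0       0             
  5        0       0       0       0       0       0  486.71       0       0       0             
  6        0       0       0       0       0       0       0       0       0       0             
  7        0       0       0       0       0       0       0  231.32       0       0             
  8        0       0       0Note           0     205       0       0     335       0             
  9        0       0OK             0       0       0       0       0       0       0             
 10        0       0       0       0       0       0       0       0     -97       0             
 11   417.20       0       0       0       0       0       0     757       0       0             
 12        0       0       0       0       0       0    2.48       0       0       0             
 13        0       0       0Hello          0       0       0     367       0       0             
 14        0       0       0       0       0       0Hello          0       0       0             
 15        0       0       0       0Test           0       0       0       0       0             
 16        0       0Hello          0       0       0       0       0       0       0             
 17        0       0       0       0       0       0OK             0  213.51       0             
 18        0       0       0       0       0  347.37Foo            0       0       0             
 19        0       0       0       0       0       0       0       0  188.97  169.03             
 20        0       0       0       0       0       0       0       0       0       0             
                                                                                                 
                                                                                                 
                                                                                                 
                                                                                                 


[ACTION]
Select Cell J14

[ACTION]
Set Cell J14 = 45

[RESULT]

J14: 45                                                                                          
       A       B       C       D       E       F       G       H       I       J                 
-------------------------------------------------------------------------------------------------
  1        0Data           0       0       0     911       0       0     335       0             
  2        0Item           0       0       0       0       0       0       0       0             
  3        0       0       0     335       0       0       0       0       0       0             
  4        0       0       0       0       0       0       0       0       0       0             
  5        0       0       0       0       0       0  486.71       0       0       0             
  6        0       0       0       0       0       0       0       0       0       0             
  7        0       0       0       0       0       0       0  231.32       0       0             
  8        0       0       0Note           0     205       0       0     335       0             
  9        0       0OK             0       0       0       0       0       0       0             
 10        0       0       0       0       0       0       0       0     -97       0             
 11   417.20       0       0       0       0       0       0     757       0       0             
 12        0       0       0       0       0       0    2.48       0       0       0             
 13        0       0       0Hello          0       0       0     367       0       0             
 14        0       0       0       0       0       0Hello          0       0    [45]             
 15        0       0       0       0Test           0       0       0       0       0             
 16        0       0Hello          0       0       0       0       0       0       0             
 17        0       0       0       0       0       0OK             0  213.51       0             
 18        0       0       0       0       0  347.37Foo            0       0       0             
 19        0       0       0       0       0       0       0       0  188.97  169.03             
 20        0       0       0       0       0       0       0       0       0       0             
                                                                                                 
                                                                                                 
                                                                                                 
                                                                                                 
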